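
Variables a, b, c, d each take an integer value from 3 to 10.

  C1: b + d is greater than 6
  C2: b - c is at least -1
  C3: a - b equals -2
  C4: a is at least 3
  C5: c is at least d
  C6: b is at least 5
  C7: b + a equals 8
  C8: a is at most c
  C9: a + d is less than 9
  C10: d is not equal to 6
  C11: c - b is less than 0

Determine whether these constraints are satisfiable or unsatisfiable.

One satisfying assignment is a = 3, b = 5, c = 3, d = 3.
For the less obvious constraints — constraint 1: b + d = 8; constraint 2: b - c = 2; constraint 3: a - b = -2 — and the others hold by inspection.

Satisfiable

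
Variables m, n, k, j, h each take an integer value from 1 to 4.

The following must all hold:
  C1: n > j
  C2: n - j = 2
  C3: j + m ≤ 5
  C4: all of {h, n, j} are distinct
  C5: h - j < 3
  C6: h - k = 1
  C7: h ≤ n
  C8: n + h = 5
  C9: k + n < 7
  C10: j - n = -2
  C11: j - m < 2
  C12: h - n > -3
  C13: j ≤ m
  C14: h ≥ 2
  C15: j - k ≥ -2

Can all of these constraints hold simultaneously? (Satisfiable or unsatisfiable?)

Satisfiable

The assignment m = 1, n = 3, k = 1, j = 1, h = 2 works:
  constraint 2 holds since n - j = 2.
  constraint 3 holds since j + m = 2.
  constraint 5 holds since h - j = 1.
The rest check out directly.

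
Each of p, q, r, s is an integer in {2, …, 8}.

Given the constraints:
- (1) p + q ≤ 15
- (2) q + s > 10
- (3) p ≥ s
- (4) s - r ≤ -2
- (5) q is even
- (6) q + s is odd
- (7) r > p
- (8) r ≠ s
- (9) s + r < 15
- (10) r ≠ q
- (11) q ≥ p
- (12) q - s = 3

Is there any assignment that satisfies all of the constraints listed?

Setting (p, q, r, s) = (5, 8, 7, 5) satisfies everything: constraint 1: p + q = 13; constraint 2: q + s = 13; constraint 4: s - r = -2, and the others follow.

Satisfiable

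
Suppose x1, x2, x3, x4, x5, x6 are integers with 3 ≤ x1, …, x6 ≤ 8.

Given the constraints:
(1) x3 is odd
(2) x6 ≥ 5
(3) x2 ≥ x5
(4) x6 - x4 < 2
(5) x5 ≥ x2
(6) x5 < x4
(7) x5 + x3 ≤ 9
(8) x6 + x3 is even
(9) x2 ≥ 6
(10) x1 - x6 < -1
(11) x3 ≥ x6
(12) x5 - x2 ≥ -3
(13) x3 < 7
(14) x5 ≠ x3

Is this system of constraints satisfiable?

Unsatisfiable

From constraints 5 and 9: x5 ≥ x2 ≥ 6. From constraints 2 and 11: x3 ≥ x6 ≥ 5. Hence x5 + x3 ≥ 11. But constraint 7 requires x5 + x3 ≤ 9, and 9 < 11. Contradiction.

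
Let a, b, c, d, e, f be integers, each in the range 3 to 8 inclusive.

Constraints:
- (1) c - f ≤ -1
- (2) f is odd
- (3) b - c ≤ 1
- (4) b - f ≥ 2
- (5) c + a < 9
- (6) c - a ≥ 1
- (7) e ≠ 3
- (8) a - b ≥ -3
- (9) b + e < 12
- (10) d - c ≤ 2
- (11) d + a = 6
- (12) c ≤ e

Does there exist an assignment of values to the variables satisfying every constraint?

Constraints 1, 3, and 4 give b − f ≥ 2, f − c ≥ 1, c − b ≥ -1.
Adding all 3 inequalities: the left sides telescope to 0, and the right sides sum to 2 + 1 + (-1) = 2. So 0 ≥ 2, which is false.

Unsatisfiable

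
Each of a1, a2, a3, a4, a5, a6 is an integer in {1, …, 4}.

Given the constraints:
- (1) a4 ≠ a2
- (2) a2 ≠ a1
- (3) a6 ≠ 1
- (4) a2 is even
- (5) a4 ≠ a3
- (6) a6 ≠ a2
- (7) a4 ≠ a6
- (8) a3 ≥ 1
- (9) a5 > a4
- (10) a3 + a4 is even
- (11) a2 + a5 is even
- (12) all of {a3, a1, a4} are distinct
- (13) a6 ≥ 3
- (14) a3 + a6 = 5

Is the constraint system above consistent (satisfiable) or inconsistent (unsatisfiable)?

Take a1 = 4, a2 = 2, a3 = 1, a4 = 3, a5 = 4, a6 = 4. Then constraint 4: a2 = 2 is even; constraint 12: values 1, 4, 3 are distinct; constraint 14: a3 + a6 = 5, and every other listed constraint is also met.

Satisfiable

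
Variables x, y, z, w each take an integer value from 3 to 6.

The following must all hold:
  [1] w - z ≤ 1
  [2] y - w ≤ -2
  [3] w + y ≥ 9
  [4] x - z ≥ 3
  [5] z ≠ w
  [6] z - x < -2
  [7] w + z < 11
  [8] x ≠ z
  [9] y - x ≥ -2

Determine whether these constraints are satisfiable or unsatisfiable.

Unsatisfiable

Constraints 1, 2, 4, and 9 give z − w ≥ -1, w − y ≥ 2, y − x ≥ -2, x − z ≥ 3.
Adding all 4 inequalities: the left sides telescope to 0, and the right sides sum to (-1) + 2 + (-2) + 3 = 2. So 0 ≥ 2, which is false.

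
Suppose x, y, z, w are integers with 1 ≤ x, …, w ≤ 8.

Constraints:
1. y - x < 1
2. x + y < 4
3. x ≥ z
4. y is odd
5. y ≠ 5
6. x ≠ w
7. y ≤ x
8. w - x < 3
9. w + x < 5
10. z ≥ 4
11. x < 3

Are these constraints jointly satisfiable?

From constraints 3 and 10: x ≥ z and z ≥ 4, so x ≥ 4. From constraint 11: x ≤ 2. But 2 < 4, so no value of x works.

Unsatisfiable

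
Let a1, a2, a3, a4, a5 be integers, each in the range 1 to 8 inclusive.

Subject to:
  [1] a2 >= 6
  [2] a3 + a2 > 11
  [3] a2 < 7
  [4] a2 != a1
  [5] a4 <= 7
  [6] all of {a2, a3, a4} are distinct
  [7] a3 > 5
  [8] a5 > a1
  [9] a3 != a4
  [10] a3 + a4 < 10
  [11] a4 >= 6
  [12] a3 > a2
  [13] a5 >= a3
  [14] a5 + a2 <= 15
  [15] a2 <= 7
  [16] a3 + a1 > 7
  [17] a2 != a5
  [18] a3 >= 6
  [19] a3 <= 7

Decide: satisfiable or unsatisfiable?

Constraints 1, 5, 11, 15, 18, and 19 confine each of a2, a3, a4 to the 2 values {6, 7}.
Constraint 6 requires all 3 of them to be distinct, but only 2 values are available — impossible by the pigeonhole principle.

Unsatisfiable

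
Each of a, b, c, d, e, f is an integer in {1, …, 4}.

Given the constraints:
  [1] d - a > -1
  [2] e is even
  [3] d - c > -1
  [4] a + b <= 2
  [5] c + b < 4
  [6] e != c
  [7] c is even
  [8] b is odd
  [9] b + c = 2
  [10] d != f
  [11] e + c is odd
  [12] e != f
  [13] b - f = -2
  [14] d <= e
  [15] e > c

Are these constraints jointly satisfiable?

Unsatisfiable

Constraint 2 makes e even and constraint 7 makes c even, so e + c must be even. Constraint 11 says e + c is odd — contradiction.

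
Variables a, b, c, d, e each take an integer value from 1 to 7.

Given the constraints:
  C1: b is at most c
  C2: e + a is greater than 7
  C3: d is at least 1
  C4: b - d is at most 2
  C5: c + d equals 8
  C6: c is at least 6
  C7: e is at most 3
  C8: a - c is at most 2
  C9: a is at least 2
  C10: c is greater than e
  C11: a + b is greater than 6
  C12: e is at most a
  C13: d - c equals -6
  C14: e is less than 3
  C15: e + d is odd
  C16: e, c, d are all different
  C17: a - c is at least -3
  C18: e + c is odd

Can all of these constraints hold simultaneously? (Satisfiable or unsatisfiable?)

One satisfying assignment is a = 6, b = 1, c = 7, d = 1, e = 2.
For the less obvious constraints — constraint 2: e + a = 8; constraint 4: b - d = 0 — and the others hold by inspection.

Satisfiable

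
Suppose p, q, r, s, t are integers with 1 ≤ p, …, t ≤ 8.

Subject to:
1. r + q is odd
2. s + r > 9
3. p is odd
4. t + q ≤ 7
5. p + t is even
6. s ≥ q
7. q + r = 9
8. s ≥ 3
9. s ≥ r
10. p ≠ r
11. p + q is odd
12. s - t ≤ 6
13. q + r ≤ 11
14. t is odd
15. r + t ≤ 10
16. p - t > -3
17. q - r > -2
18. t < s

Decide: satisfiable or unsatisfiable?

Satisfiable

One satisfying assignment is p = 3, q = 4, r = 5, s = 7, t = 3.
For the less obvious constraints — constraint 2: s + r = 12; constraint 4: t + q = 7 — and the others hold by inspection.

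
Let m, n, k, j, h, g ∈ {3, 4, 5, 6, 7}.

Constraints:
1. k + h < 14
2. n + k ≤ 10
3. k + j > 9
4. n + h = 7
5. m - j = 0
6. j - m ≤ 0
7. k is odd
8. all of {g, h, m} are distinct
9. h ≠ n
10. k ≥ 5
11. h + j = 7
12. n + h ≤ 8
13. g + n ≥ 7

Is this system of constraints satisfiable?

Setting (m, n, k, j, h, g) = (3, 3, 7, 3, 4, 7) satisfies everything: constraint 1: k + h = 11; constraint 2: n + k = 10, and the others follow.

Satisfiable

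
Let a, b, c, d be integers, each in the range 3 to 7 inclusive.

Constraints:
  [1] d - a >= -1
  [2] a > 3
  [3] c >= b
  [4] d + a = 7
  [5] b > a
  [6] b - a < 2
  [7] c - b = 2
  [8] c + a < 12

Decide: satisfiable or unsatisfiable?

Satisfiable

Setting (a, b, c, d) = (4, 5, 7, 3) satisfies everything: constraint 1: d - a = -1; constraint 4: d + a = 7; constraint 6: b - a = 1, and the others follow.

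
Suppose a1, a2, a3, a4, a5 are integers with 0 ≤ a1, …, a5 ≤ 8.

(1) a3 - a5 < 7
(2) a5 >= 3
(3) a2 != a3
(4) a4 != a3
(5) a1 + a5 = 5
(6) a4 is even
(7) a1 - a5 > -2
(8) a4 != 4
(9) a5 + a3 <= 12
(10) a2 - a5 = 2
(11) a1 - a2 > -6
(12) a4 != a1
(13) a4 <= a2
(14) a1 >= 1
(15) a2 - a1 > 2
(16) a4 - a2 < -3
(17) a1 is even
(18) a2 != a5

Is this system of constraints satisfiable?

Take a1 = 2, a2 = 5, a3 = 8, a4 = 0, a5 = 3. Then constraint 1: a3 - a5 = 5; constraint 5: a1 + a5 = 5; constraint 7: a1 - a5 = -1, and every other listed constraint is also met.

Satisfiable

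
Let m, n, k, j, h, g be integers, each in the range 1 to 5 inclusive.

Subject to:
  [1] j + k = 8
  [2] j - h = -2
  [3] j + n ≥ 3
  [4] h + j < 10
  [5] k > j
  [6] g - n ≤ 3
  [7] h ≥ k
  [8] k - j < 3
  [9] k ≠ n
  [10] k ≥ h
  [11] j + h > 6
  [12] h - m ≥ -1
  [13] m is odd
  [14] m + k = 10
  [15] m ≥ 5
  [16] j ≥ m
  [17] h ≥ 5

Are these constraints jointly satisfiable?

From constraints 15 and 16: j ≥ m ≥ 5. From constraints 10 and 17: k ≥ h ≥ 5. Hence j + k ≥ 10. But constraint 1 requires j + k = 8, and 8 < 10. Contradiction.

Unsatisfiable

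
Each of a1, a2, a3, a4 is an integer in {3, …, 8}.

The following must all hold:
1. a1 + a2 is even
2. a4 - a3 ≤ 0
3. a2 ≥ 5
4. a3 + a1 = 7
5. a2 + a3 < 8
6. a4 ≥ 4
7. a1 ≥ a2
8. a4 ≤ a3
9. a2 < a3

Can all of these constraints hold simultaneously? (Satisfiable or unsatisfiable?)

From constraints 6 and 8: a3 ≥ a4 ≥ 4. From constraints 3 and 7: a1 ≥ a2 ≥ 5. Hence a3 + a1 ≥ 9. But constraint 4 requires a3 + a1 = 7, and 7 < 9. Contradiction.

Unsatisfiable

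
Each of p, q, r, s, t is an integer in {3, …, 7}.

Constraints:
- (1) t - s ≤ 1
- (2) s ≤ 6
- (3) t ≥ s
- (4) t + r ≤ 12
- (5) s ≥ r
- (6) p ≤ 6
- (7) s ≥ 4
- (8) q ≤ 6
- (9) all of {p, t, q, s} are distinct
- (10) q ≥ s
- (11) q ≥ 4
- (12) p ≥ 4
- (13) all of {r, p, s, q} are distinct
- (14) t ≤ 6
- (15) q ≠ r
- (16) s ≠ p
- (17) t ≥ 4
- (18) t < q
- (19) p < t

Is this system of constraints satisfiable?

Unsatisfiable

Constraints 2, 6, 7, 8, 11, 12, 14, and 17 confine each of p, t, q, s to the 3 values {4, …, 6}.
Constraint 9 requires all 4 of them to be distinct, but only 3 values are available — impossible by the pigeonhole principle.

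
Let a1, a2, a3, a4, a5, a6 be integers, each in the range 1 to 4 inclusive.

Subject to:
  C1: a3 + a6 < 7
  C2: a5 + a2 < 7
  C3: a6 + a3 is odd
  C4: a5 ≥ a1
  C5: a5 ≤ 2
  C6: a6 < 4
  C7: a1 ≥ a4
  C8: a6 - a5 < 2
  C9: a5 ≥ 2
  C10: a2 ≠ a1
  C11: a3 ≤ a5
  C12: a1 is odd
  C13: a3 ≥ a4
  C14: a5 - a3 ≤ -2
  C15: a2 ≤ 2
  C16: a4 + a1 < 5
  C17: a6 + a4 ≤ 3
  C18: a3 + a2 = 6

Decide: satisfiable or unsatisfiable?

From constraints 5 and 11: a3 ≤ a5 ≤ 2. From constraint 15: a2 ≤ 2. Hence a3 + a2 ≤ 4. But constraint 18 requires a3 + a2 = 6, and 6 > 4. Contradiction.

Unsatisfiable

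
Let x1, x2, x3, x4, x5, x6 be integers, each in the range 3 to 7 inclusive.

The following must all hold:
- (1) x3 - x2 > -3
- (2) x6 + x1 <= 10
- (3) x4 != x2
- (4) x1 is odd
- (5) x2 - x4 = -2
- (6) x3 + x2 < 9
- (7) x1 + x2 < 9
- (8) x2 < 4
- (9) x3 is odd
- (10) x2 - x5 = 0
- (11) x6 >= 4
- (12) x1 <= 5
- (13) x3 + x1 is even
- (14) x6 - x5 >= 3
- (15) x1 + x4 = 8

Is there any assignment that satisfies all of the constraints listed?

One satisfying assignment is x1 = 3, x2 = 3, x3 = 3, x4 = 5, x5 = 3, x6 = 7.
For the less obvious constraints — constraint 1: x3 - x2 = 0; constraint 2: x6 + x1 = 10 — and the others hold by inspection.

Satisfiable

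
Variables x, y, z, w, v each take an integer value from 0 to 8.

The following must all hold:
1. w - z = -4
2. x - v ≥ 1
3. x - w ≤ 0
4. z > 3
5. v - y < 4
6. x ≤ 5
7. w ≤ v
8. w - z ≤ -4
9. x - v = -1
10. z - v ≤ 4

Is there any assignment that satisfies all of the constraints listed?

Unsatisfiable

Constraints 2, 3, 8, and 10 give v − z ≥ -4, z − w ≥ 4, w − x ≥ 0, x − v ≥ 1.
Adding all 4 inequalities: the left sides telescope to 0, and the right sides sum to (-4) + 4 + 0 + 1 = 1. So 0 ≥ 1, which is false.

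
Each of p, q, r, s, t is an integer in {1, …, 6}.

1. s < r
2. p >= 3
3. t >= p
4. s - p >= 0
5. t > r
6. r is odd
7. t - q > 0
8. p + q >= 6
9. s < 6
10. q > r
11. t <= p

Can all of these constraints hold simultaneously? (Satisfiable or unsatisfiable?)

Unsatisfiable

Constraints 1, 4, 7, 10, and 11 give q < t, t ≤ p, p ≤ s, s < r, r < q. Chaining: q < t ≤ p ≤ s < r < q, which forces q < q — impossible.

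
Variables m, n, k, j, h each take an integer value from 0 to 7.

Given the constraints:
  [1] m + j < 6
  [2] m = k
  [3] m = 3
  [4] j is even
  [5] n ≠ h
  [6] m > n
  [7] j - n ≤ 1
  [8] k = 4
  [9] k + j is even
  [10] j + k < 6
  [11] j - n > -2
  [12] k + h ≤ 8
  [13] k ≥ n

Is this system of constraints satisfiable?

Unsatisfiable

Constraint 3 fixes m = 3 and constraint 8 fixes k = 4, but constraint 2 requires m = k. Since 3 ≠ 4, contradiction.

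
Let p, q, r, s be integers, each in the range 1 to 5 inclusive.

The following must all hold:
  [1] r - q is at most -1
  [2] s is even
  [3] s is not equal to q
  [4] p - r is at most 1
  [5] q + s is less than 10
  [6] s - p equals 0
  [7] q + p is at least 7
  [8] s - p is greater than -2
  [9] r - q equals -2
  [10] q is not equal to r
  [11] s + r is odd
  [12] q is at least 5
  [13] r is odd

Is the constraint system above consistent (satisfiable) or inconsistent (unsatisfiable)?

Take p = 4, q = 5, r = 3, s = 4. Then constraint 1: r - q = -2; constraint 4: p - r = 1; constraint 5: q + s = 9, and every other listed constraint is also met.

Satisfiable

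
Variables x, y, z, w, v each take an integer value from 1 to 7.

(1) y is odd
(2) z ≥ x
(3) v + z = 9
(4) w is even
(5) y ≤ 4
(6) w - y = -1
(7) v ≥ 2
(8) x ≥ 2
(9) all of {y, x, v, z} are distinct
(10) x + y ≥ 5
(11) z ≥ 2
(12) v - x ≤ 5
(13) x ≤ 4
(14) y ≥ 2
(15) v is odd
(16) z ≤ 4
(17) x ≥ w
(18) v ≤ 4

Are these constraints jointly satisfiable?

Unsatisfiable

Constraints 5, 7, 8, 11, 13, 14, 16, and 18 confine each of y, x, v, z to the 3 values {2, …, 4}.
Constraint 9 requires all 4 of them to be distinct, but only 3 values are available — impossible by the pigeonhole principle.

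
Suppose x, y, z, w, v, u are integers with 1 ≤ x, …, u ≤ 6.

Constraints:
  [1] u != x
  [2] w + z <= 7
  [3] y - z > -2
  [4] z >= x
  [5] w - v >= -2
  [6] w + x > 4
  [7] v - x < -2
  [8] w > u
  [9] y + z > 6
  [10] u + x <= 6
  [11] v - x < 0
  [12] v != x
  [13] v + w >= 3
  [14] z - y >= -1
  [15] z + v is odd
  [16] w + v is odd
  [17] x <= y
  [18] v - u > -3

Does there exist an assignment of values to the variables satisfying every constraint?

Satisfiable

Take x = 4, y = 4, z = 4, w = 2, v = 1, u = 1. Then constraint 2: w + z = 6; constraint 3: y - z = 0; constraint 5: w - v = 1, and every other listed constraint is also met.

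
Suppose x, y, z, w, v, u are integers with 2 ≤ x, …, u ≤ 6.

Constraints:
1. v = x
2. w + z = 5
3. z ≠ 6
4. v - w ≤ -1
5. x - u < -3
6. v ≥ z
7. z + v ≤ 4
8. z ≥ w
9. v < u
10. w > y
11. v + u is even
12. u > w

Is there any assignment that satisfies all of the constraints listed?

Constraints 4, 6, and 8 give v < w, w ≤ z, z ≤ v. Chaining: v < w ≤ z ≤ v, which forces v < v — impossible.

Unsatisfiable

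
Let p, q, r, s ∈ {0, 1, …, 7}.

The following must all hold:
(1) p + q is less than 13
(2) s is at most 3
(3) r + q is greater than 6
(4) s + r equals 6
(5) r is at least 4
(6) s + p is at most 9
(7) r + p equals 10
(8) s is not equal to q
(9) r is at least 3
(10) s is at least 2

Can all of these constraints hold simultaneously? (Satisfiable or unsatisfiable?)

Satisfiable

Try p = 6, q = 4, r = 4, s = 2.
Check constraint 1: p + q = 10; constraint 3: r + q = 8. The remaining constraints are straightforward to verify.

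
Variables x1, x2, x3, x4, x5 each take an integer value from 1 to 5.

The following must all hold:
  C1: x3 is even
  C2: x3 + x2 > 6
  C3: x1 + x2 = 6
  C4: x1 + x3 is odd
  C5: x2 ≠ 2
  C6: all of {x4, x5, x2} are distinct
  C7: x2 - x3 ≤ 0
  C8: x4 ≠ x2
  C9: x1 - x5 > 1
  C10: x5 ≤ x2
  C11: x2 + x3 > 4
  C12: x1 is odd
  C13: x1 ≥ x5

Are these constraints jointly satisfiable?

Satisfiable

Try x1 = 3, x2 = 3, x3 = 4, x4 = 4, x5 = 1.
Check constraint 2: x3 + x2 = 7; constraint 3: x1 + x2 = 6; constraint 7: x2 - x3 = -1. The remaining constraints are straightforward to verify.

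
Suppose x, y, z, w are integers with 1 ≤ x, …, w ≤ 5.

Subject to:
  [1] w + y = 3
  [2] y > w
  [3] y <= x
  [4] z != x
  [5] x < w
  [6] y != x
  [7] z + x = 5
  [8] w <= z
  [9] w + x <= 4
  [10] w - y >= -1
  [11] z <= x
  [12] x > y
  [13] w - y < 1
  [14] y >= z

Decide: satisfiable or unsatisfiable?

Constraints 2, 3, and 5 give x < w, w < y, y ≤ x. Chaining: x < w < y ≤ x, which forces x < x — impossible.

Unsatisfiable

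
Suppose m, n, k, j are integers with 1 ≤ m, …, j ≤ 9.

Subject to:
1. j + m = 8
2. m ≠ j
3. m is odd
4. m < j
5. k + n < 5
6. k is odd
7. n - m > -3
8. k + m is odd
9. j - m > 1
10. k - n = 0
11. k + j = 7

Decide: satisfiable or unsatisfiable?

Constraint 6 makes k odd and constraint 3 makes m odd, so k + m must be even. Constraint 8 says k + m is odd — contradiction.

Unsatisfiable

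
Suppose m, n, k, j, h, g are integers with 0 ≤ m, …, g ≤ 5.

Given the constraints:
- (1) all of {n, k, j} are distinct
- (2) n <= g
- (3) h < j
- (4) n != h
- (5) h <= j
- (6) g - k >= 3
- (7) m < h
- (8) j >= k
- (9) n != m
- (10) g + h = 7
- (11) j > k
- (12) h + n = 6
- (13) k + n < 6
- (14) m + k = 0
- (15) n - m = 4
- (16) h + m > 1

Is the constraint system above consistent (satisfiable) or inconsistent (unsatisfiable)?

Satisfiable

The assignment m = 0, n = 4, k = 0, j = 3, h = 2, g = 5 works:
  constraint 6 holds since g - k = 5.
  constraint 10 holds since g + h = 7.
The rest check out directly.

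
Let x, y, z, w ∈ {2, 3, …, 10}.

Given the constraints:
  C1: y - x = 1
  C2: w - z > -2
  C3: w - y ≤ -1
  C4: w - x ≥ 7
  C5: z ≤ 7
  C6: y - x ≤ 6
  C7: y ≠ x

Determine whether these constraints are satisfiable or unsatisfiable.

Constraints 3, 4, and 6 give w − x ≥ 7, x − y ≥ -6, y − w ≥ 1.
Adding all 3 inequalities: the left sides telescope to 0, and the right sides sum to 7 + (-6) + 1 = 2. So 0 ≥ 2, which is false.

Unsatisfiable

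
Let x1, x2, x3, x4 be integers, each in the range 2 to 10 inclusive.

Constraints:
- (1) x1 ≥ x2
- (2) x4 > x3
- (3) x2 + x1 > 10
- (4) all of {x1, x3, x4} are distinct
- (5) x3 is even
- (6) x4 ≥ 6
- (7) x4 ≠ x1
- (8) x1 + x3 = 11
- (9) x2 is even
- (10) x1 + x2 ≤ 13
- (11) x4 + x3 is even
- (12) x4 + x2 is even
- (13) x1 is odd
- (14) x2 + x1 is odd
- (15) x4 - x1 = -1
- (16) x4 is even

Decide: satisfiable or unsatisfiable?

Setting (x1, x2, x3, x4) = (7, 4, 4, 6) satisfies everything: constraint 3: x2 + x1 = 11; constraint 8: x1 + x3 = 11; constraint 10: x1 + x2 = 11, and the others follow.

Satisfiable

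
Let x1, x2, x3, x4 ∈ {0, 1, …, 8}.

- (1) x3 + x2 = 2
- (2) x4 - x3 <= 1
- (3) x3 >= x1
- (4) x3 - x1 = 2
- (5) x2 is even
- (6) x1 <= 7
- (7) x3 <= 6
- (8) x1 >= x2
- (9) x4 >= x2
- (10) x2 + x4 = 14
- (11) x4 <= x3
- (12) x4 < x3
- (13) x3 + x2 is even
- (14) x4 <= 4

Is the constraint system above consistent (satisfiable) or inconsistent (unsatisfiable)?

Unsatisfiable

From constraints 6 and 8: x2 ≤ x1 ≤ 7. From constraints 7 and 11: x4 ≤ x3 ≤ 6. Hence x2 + x4 ≤ 13. But constraint 10 requires x2 + x4 = 14, and 14 > 13. Contradiction.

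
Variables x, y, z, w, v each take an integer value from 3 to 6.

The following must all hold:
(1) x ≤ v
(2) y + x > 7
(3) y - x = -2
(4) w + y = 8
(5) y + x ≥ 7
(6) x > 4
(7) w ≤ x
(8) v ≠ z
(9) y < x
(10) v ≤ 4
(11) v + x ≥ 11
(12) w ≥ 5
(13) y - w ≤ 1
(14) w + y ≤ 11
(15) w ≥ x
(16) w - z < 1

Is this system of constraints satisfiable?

From constraints 7 and 12: x ≥ w and w ≥ 5, so x ≥ 5. From constraints 1 and 10: x ≤ v and v ≤ 4, so x ≤ 4. But 4 < 5, so no value of x works.

Unsatisfiable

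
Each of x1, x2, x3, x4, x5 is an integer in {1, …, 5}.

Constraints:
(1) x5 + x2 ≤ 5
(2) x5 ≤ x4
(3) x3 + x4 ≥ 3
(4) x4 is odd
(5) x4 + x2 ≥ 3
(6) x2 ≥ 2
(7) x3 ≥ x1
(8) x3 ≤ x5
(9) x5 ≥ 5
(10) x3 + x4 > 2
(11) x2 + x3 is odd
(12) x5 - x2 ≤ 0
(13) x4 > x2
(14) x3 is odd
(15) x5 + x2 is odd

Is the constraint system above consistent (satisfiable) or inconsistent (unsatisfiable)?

Unsatisfiable

From constraint 9: x5 ≥ 5. From constraint 6: x2 ≥ 2. Hence x5 + x2 ≥ 7. But constraint 1 requires x5 + x2 ≤ 5, and 5 < 7. Contradiction.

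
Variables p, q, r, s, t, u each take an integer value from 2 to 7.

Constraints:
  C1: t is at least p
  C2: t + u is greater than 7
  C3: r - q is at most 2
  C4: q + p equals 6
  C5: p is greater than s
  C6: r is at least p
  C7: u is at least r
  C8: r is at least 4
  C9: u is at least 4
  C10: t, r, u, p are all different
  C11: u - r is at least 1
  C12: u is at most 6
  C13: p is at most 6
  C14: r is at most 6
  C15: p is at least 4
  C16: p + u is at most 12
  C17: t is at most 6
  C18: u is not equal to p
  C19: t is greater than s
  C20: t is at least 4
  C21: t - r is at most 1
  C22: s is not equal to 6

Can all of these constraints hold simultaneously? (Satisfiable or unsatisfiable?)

Constraints 8, 9, 12, 13, 14, 15, 17, and 20 confine each of t, r, u, p to the 3 values {4, …, 6}.
Constraint 10 requires all 4 of them to be distinct, but only 3 values are available — impossible by the pigeonhole principle.

Unsatisfiable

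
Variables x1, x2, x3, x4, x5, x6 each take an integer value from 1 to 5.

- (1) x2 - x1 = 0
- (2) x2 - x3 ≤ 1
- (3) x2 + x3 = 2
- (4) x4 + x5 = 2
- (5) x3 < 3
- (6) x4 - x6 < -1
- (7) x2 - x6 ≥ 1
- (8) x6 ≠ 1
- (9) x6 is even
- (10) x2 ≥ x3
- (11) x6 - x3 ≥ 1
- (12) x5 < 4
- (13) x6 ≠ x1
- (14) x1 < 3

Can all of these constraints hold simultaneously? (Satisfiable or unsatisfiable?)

Constraints 2, 7, and 11 give x2 − x6 ≥ 1, x6 − x3 ≥ 1, x3 − x2 ≥ -1.
Adding all 3 inequalities: the left sides telescope to 0, and the right sides sum to 1 + 1 + (-1) = 1. So 0 ≥ 1, which is false.

Unsatisfiable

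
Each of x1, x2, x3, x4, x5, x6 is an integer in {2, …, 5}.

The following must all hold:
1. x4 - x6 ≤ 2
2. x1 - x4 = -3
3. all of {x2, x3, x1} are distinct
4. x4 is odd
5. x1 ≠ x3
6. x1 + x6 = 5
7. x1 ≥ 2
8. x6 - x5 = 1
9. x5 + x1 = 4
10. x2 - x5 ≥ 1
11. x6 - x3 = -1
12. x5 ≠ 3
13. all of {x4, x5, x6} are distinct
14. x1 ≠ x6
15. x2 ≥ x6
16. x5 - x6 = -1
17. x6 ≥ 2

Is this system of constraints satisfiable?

The assignment x1 = 2, x2 = 3, x3 = 4, x4 = 5, x5 = 2, x6 = 3 works:
  constraint 1 holds since x4 - x6 = 2.
  constraint 2 holds since x1 - x4 = -3.
The rest check out directly.

Satisfiable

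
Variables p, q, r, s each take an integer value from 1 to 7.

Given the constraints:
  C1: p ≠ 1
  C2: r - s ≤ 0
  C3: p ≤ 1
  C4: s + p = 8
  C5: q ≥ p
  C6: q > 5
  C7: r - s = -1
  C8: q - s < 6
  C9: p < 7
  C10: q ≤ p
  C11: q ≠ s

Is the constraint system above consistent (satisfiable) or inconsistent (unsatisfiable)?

Unsatisfiable

From constraint 6: q ≥ 6. From constraints 3 and 10: q ≤ p and p ≤ 1, so q ≤ 1. But 1 < 6, so no value of q works.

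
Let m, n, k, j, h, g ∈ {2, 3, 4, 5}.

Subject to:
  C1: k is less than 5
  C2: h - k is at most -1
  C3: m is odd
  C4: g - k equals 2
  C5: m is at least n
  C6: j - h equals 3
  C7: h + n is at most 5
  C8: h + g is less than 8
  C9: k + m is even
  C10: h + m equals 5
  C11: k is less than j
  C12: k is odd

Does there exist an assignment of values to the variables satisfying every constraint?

Satisfiable

Setting (m, n, k, j, h, g) = (3, 3, 3, 5, 2, 5) satisfies everything: constraint 2: h - k = -1; constraint 4: g - k = 2, and the others follow.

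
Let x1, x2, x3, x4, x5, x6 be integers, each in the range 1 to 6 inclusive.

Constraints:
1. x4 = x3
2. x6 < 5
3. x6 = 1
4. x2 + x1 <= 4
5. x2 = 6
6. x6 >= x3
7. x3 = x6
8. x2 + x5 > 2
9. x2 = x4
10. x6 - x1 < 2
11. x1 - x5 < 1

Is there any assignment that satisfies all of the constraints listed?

Constraint 5 fixes x2 = 6 and constraint 3 fixes x6 = 1. Constraints 1, 7, and 9 give x2 = x4 = x3 = x6, so x2 = x6. But 6 ≠ 1 — contradiction.

Unsatisfiable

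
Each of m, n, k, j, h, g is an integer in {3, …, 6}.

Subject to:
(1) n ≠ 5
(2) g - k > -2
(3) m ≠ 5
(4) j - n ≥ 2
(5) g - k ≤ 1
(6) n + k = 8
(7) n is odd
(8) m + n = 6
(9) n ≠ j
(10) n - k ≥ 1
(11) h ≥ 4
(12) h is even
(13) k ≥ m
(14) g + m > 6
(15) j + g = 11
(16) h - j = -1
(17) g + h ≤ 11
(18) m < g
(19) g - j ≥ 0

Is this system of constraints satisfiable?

Unsatisfiable

Constraints 4, 5, 10, and 19 give j − n ≥ 2, n − k ≥ 1, k − g ≥ -1, g − j ≥ 0.
Adding all 4 inequalities: the left sides telescope to 0, and the right sides sum to 2 + 1 + (-1) + 0 = 2. So 0 ≥ 2, which is false.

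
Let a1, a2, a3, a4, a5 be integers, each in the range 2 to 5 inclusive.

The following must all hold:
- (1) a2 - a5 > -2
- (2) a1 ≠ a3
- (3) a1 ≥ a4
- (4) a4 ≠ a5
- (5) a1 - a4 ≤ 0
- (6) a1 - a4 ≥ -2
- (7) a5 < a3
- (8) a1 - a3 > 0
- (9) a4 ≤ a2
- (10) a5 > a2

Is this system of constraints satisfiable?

Constraints 5, 7, 8, 9, and 10 give a1 ≤ a4, a4 ≤ a2, a2 < a5, a5 < a3, a3 < a1. Chaining: a1 ≤ a4 ≤ a2 < a5 < a3 < a1, which forces a1 < a1 — impossible.

Unsatisfiable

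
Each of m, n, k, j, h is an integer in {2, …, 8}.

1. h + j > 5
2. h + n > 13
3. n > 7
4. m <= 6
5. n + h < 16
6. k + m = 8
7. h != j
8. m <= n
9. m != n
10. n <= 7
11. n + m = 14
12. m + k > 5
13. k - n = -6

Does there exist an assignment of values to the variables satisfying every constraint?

From constraint 10: n ≤ 7. From constraint 4: m ≤ 6. Hence n + m ≤ 13. But constraint 11 requires n + m = 14, and 14 > 13. Contradiction.

Unsatisfiable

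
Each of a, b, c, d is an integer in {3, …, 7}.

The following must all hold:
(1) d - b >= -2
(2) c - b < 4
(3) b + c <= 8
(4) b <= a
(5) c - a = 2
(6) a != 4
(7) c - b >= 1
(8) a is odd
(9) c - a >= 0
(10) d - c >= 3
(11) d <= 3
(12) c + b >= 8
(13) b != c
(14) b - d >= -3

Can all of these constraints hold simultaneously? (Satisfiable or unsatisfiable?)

Unsatisfiable

Constraints 7, 10, and 14 give c − b ≥ 1, b − d ≥ -3, d − c ≥ 3.
Adding all 3 inequalities: the left sides telescope to 0, and the right sides sum to 1 + (-3) + 3 = 1. So 0 ≥ 1, which is false.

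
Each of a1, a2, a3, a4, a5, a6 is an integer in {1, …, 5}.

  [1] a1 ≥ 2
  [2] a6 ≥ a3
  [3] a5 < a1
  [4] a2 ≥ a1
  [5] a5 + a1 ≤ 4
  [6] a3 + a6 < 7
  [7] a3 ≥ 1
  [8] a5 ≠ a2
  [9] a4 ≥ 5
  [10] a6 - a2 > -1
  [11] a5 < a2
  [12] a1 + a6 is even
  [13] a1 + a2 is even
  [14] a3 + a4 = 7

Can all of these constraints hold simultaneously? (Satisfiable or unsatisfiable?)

The assignment a1 = 2, a2 = 2, a3 = 2, a4 = 5, a5 = 1, a6 = 2 works:
  constraint 5 holds since a5 + a1 = 3.
  constraint 6 holds since a3 + a6 = 4.
  constraint 10 holds since a6 - a2 = 0.
The rest check out directly.

Satisfiable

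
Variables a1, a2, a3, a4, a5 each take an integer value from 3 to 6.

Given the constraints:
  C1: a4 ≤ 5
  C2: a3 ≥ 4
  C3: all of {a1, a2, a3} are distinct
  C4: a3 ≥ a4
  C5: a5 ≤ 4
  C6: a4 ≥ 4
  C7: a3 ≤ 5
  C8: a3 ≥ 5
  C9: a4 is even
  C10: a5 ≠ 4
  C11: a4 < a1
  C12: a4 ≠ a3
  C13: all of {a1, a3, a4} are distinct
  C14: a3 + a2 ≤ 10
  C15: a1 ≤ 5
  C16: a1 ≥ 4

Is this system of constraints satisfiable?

Constraints 1, 2, 6, 7, 15, and 16 confine each of a1, a3, a4 to the 2 values {4, 5}.
Constraint 13 requires all 3 of them to be distinct, but only 2 values are available — impossible by the pigeonhole principle.

Unsatisfiable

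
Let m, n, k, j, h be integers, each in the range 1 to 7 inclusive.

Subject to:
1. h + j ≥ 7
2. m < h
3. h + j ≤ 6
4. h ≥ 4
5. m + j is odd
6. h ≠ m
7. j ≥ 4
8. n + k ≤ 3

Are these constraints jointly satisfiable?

Unsatisfiable

From constraint 4: h ≥ 4. From constraint 7: j ≥ 4. Hence h + j ≥ 8. But constraint 3 requires h + j ≤ 6, and 6 < 8. Contradiction.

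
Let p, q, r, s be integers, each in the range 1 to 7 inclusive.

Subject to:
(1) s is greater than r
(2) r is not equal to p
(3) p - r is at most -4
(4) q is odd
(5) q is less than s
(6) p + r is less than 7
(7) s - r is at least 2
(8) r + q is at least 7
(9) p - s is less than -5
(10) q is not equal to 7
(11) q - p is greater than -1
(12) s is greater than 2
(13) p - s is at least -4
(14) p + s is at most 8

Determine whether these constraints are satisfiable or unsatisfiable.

Constraints 3, 7, and 13 give s − r ≥ 2, r − p ≥ 4, p − s ≥ -4.
Adding all 3 inequalities: the left sides telescope to 0, and the right sides sum to 2 + 4 + (-4) = 2. So 0 ≥ 2, which is false.

Unsatisfiable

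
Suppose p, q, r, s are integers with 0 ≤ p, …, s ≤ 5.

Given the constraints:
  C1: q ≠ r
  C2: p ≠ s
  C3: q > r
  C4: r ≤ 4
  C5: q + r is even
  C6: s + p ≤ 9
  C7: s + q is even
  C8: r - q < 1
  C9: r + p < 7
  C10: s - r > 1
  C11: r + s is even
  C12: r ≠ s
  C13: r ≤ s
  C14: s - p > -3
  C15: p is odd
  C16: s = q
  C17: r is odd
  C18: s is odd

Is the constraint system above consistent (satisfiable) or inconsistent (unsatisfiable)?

Setting (p, q, r, s) = (5, 3, 1, 3) satisfies everything: constraint 6: s + p = 8; constraint 8: r - q = -2; constraint 9: r + p = 6, and the others follow.

Satisfiable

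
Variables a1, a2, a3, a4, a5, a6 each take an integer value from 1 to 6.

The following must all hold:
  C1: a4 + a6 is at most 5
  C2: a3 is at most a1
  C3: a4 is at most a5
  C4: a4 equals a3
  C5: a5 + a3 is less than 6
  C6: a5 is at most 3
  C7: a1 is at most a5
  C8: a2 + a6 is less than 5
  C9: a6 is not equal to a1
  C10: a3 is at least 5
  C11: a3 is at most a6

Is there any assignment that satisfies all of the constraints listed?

From constraints 2 and 10: a1 ≥ a3 and a3 ≥ 5, so a1 ≥ 5. From constraints 6 and 7: a1 ≤ a5 and a5 ≤ 3, so a1 ≤ 3. But 3 < 5, so no value of a1 works.

Unsatisfiable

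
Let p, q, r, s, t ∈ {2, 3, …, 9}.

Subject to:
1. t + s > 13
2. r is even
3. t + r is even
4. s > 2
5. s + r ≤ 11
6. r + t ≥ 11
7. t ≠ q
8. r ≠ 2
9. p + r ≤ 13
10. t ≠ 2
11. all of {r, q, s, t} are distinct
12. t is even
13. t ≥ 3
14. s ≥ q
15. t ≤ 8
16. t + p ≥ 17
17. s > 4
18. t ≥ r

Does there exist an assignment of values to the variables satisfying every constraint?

Satisfiable

The assignment p = 9, q = 2, r = 4, s = 7, t = 8 works:
  constraint 1 holds since t + s = 15.
  constraint 5 holds since s + r = 11.
  constraint 6 holds since r + t = 12.
The rest check out directly.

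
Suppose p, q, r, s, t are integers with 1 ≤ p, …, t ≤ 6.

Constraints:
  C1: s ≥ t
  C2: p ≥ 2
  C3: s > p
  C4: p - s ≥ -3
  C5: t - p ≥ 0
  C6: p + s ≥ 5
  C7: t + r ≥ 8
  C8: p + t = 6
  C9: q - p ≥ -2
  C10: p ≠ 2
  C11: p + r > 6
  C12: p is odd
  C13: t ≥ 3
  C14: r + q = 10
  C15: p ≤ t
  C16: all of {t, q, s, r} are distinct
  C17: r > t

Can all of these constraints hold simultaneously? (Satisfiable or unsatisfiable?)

Try p = 3, q = 4, r = 6, s = 5, t = 3.
Check constraint 4: p - s = -2; constraint 5: t - p = 0. The remaining constraints are straightforward to verify.

Satisfiable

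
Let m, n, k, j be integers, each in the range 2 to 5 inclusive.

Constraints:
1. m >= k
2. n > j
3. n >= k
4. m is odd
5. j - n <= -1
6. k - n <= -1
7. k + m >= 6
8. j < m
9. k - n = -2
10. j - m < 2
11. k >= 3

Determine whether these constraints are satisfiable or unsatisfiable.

Satisfiable

Setting (m, n, k, j) = (3, 5, 3, 2) satisfies everything: constraint 5: j - n = -3; constraint 6: k - n = -2, and the others follow.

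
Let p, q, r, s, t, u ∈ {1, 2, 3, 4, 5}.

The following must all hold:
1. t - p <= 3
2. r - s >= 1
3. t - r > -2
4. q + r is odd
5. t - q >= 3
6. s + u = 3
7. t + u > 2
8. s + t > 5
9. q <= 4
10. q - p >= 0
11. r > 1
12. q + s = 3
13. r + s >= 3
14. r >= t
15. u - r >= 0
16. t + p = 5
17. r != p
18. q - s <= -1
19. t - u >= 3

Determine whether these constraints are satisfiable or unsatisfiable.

Constraints 1, 2, 10, 15, 18, and 19 give q − p ≥ 0, p − t ≥ -3, t − u ≥ 3, u − r ≥ 0, r − s ≥ 1, s − q ≥ 1.
Adding all 6 inequalities: the left sides telescope to 0, and the right sides sum to 0 + (-3) + 3 + 0 + 1 + 1 = 2. So 0 ≥ 2, which is false.

Unsatisfiable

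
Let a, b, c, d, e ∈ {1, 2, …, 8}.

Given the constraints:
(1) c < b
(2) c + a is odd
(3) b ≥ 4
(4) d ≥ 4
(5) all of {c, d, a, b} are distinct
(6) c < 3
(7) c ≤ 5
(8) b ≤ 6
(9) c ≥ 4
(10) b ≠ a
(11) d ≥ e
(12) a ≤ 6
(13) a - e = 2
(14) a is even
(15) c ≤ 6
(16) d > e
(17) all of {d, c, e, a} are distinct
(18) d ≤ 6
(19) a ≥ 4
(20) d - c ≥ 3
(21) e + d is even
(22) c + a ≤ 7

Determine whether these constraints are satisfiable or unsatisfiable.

Unsatisfiable

Constraints 3, 4, 8, 9, 12, 15, 18, and 19 confine each of c, d, a, b to the 3 values {4, …, 6}.
Constraint 5 requires all 4 of them to be distinct, but only 3 values are available — impossible by the pigeonhole principle.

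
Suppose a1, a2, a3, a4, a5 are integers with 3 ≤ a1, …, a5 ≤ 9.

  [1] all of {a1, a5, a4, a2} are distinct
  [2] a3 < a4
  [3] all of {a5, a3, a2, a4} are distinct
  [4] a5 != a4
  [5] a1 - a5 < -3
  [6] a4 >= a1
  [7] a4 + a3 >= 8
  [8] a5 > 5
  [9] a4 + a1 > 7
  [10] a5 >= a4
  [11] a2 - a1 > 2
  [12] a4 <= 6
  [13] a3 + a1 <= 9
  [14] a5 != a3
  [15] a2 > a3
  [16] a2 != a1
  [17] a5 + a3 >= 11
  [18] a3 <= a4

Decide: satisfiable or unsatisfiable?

Satisfiable

One satisfying assignment is a1 = 3, a2 = 7, a3 = 3, a4 = 5, a5 = 9.
For the less obvious constraints — constraint 5: a1 - a5 = -6; constraint 7: a4 + a3 = 8 — and the others hold by inspection.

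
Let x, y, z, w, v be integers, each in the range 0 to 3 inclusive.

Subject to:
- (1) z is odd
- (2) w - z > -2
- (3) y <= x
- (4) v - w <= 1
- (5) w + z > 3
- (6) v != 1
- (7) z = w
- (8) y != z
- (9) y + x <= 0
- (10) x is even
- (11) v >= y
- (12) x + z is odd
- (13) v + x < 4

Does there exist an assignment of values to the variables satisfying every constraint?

Setting (x, y, z, w, v) = (0, 0, 3, 3, 3) satisfies everything: constraint 2: w - z = 0; constraint 4: v - w = 0, and the others follow.

Satisfiable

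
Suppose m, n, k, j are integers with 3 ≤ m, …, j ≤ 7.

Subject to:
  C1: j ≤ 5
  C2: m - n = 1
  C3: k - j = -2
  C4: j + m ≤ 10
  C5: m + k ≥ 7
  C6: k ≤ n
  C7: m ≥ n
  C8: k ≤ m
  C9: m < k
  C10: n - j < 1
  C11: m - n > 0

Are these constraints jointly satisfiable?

Unsatisfiable

Constraints 6, 7, and 9 give k ≤ n, n ≤ m, m < k. Chaining: k ≤ n ≤ m < k, which forces k < k — impossible.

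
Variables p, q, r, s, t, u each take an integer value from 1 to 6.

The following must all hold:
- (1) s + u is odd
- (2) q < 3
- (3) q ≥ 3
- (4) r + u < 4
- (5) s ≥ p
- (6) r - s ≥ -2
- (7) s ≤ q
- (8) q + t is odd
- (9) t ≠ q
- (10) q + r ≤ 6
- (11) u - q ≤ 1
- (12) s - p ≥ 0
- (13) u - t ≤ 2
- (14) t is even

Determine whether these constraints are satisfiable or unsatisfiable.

Unsatisfiable

From constraint 3: q ≥ 3. From constraint 2: q ≤ 2. But 2 < 3, so no value of q works.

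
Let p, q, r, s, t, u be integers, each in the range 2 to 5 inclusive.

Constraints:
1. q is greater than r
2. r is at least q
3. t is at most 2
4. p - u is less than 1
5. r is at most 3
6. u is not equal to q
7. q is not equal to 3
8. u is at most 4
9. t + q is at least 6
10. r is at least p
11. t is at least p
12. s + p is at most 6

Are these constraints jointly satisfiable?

Unsatisfiable

From constraint 3: t ≤ 2. From constraints 2 and 5: q ≤ r ≤ 3. Hence t + q ≤ 5. But constraint 9 requires t + q ≥ 6, and 6 > 5. Contradiction.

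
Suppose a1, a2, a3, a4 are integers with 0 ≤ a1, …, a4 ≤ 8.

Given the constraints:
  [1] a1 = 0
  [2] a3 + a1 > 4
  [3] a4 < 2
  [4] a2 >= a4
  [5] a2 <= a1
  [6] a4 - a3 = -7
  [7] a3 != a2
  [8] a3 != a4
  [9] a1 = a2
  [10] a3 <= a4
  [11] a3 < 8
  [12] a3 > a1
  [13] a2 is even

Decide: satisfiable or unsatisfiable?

Unsatisfiable

Constraints 4, 5, 10, and 12 give a3 ≤ a4, a4 ≤ a2, a2 ≤ a1, a1 < a3. Chaining: a3 ≤ a4 ≤ a2 ≤ a1 < a3, which forces a3 < a3 — impossible.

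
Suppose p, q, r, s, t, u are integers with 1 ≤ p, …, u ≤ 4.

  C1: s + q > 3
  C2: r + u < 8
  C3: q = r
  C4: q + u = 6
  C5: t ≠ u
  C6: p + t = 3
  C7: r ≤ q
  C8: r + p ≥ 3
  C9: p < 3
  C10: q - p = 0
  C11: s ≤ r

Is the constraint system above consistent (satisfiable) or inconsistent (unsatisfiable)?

Satisfiable

Try p = 2, q = 2, r = 2, s = 2, t = 1, u = 4.
Check constraint 1: s + q = 4; constraint 2: r + u = 6; constraint 4: q + u = 6. The remaining constraints are straightforward to verify.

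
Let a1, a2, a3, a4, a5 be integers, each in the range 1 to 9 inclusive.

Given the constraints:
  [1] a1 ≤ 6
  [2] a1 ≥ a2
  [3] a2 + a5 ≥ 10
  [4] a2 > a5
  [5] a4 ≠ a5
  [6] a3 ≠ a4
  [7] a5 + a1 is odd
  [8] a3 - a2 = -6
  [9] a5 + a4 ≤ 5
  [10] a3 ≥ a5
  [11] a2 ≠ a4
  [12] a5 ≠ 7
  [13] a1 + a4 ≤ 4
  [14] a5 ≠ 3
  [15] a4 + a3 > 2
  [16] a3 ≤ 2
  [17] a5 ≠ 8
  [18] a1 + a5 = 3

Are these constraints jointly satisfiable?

Unsatisfiable

From constraints 1 and 2: a2 ≤ a1 ≤ 6. From constraints 10 and 16: a5 ≤ a3 ≤ 2. Hence a2 + a5 ≤ 8. But constraint 3 requires a2 + a5 ≥ 10, and 10 > 8. Contradiction.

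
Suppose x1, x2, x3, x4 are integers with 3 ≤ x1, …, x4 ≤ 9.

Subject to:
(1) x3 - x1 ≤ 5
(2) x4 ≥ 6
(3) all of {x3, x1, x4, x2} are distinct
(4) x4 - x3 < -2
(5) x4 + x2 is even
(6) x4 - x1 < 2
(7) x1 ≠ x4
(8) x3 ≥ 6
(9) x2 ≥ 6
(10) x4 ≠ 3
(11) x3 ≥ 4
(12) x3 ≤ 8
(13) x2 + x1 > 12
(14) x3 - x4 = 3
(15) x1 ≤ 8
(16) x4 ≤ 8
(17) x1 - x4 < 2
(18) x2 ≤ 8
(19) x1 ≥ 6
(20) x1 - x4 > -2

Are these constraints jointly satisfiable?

Constraints 2, 8, 9, 12, 15, 16, 18, and 19 confine each of x3, x1, x4, x2 to the 3 values {6, …, 8}.
Constraint 3 requires all 4 of them to be distinct, but only 3 values are available — impossible by the pigeonhole principle.

Unsatisfiable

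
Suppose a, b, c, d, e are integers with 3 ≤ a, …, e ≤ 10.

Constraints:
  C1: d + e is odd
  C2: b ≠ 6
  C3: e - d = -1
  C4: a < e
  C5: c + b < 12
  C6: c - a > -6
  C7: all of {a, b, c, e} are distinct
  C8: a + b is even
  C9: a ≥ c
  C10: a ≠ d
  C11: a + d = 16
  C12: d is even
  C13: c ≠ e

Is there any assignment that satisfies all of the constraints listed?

The assignment a = 6, b = 8, c = 3, d = 10, e = 9 works:
  constraint 3 holds since e - d = -1.
  constraint 5 holds since c + b = 11.
The rest check out directly.

Satisfiable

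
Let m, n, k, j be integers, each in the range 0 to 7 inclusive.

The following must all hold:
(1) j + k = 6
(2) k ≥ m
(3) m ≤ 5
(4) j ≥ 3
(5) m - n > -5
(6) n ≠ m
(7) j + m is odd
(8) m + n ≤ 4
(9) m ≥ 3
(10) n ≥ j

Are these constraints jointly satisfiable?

From constraint 9: m ≥ 3. From constraints 4 and 10: n ≥ j ≥ 3. Hence m + n ≥ 6. But constraint 8 requires m + n ≤ 4, and 4 < 6. Contradiction.

Unsatisfiable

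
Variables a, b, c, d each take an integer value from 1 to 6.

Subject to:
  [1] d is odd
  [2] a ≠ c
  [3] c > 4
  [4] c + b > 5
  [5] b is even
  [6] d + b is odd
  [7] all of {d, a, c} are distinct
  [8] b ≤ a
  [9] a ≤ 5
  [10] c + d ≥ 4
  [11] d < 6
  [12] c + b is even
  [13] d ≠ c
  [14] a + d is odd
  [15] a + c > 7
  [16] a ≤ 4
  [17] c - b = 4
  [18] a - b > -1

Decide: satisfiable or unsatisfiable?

Satisfiable

Setting (a, b, c, d) = (2, 2, 6, 1) satisfies everything: constraint 4: c + b = 8; constraint 10: c + d = 7; constraint 15: a + c = 8, and the others follow.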